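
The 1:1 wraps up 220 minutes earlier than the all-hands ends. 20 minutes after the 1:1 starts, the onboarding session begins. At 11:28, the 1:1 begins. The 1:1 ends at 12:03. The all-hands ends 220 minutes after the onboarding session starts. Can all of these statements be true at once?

The onboarding session starts at 11:28 + 20 min = 11:48.
The all-hands ends at 11:48 + 220 min = 15:28.
The 1:1 ends at 15:28 − 220 min = 11:48.
But the 1:1 is also said to end at 12:03 — a 15-minute conflict.

No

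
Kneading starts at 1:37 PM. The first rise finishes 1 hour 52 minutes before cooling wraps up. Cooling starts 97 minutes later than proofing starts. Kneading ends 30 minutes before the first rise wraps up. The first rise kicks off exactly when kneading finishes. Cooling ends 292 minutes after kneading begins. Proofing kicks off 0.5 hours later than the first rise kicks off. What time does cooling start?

6:14 PM

Cooling ends at 1:37 PM + 292 min = 6:29 PM.
The first rise ends at 6:29 PM − 112 min = 4:37 PM.
Kneading ends at 4:37 PM − 30 min = 4:07 PM.
So the first rise starts at 4:07 PM.
Proofing starts at 4:07 PM + 30 min = 4:37 PM.
Cooling starts at 4:37 PM + 97 min = 6:14 PM.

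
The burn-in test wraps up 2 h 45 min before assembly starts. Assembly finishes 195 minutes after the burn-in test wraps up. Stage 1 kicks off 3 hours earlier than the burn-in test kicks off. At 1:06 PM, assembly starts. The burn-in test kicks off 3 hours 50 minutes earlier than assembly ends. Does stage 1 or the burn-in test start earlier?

stage 1

The burn-in test ends at 1:06 PM − 165 min = 10:21 AM.
Assembly ends at 10:21 AM + 195 min = 1:36 PM.
The burn-in test starts at 1:36 PM − 230 min = 9:46 AM.
Stage 1 starts at 9:46 AM − 180 min = 6:46 AM.
Stage 1 starts at 6:46 AM and the burn-in test starts at 9:46 AM, so stage 1 is first.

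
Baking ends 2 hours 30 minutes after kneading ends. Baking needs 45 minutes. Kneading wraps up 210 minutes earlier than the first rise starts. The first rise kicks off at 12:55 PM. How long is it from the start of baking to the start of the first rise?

Kneading ends at 12:55 PM − 210 min = 9:25 AM.
Baking ends at 9:25 AM + 150 min = 11:55 AM.
Baking starts at 11:55 AM − 45 min = 11:10 AM.
From 11:10 AM to 12:55 PM is 1 hour 45 minutes.

1 hour 45 minutes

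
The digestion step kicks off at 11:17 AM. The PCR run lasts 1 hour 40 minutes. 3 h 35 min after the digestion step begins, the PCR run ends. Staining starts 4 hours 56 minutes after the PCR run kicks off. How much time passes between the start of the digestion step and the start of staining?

The PCR run ends at 11:17 AM + 215 min = 2:52 PM.
The PCR run starts at 2:52 PM − 100 min = 1:12 PM.
Staining starts at 1:12 PM + 296 min = 6:08 PM.
From 11:17 AM to 6:08 PM is 6 h 51 min.

6 h 51 min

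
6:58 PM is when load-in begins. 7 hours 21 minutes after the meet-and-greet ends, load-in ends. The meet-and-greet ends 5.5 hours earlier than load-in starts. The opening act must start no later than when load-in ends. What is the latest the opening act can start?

The meet-and-greet ends at 6:58 PM − 330 min = 1:28 PM.
Load-in ends at 1:28 PM + 441 min = 8:49 PM.
The opening act is bounded by load-in, so the latest it can start is 8:49 PM.

8:49 PM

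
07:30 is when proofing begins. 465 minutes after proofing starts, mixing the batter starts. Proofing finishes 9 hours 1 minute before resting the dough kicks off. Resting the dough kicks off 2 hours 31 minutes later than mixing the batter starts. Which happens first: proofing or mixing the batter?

Mixing the batter starts at 07:30 + 465 min = 15:15.
Proofing starts at 07:30 and mixing the batter starts at 15:15, so proofing is first.

proofing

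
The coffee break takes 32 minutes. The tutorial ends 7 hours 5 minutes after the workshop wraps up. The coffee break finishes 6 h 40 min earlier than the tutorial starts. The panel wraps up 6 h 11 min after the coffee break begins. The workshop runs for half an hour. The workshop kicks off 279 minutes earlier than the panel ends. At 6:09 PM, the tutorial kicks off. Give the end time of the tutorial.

The coffee break ends at 6:09 PM − 400 min = 11:29 AM.
The coffee break starts at 11:29 AM − 32 min = 10:57 AM.
The panel ends at 10:57 AM + 371 min = 5:08 PM.
The workshop starts at 5:08 PM − 279 min = 12:29 PM.
The workshop ends at 12:29 PM + 30 min = 12:59 PM.
The tutorial ends at 12:59 PM + 425 min = 8:04 PM.

8:04 PM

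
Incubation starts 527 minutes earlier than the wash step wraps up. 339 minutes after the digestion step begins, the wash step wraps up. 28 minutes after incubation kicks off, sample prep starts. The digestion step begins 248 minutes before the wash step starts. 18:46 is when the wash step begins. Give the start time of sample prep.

11:58

The digestion step starts at 18:46 − 248 min = 14:38.
The wash step ends at 14:38 + 339 min = 20:17.
Incubation starts at 20:17 − 527 min = 11:30.
Sample prep starts at 11:30 + 28 min = 11:58.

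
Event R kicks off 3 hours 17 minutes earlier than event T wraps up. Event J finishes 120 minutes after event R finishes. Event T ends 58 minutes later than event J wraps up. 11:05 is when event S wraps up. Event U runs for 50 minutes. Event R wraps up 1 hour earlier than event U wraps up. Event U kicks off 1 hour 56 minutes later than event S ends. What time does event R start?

Event U starts at 11:05 + 116 min = 13:01.
Event U ends at 13:01 + 50 min = 13:51.
Event R ends at 13:51 − 60 min = 12:51.
Event J ends at 12:51 + 120 min = 14:51.
Event T ends at 14:51 + 58 min = 15:49.
Event R starts at 15:49 − 197 min = 12:32.

12:32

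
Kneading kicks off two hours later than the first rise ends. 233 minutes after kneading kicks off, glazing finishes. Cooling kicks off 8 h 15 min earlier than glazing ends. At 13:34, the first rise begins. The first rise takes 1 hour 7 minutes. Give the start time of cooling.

12:19

The first rise ends at 13:34 + 67 min = 14:41.
Kneading starts at 14:41 + 120 min = 16:41.
Glazing ends at 16:41 + 233 min = 20:34.
Cooling starts at 20:34 − 495 min = 12:19.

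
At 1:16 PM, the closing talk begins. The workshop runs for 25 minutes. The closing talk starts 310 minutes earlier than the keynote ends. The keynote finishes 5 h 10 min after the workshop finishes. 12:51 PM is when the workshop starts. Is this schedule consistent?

The workshop ends at 12:51 PM + 25 min = 1:16 PM.
The keynote ends at 1:16 PM + 310 min = 6:26 PM.
The closing talk starts at 6:26 PM − 310 min = 1:16 PM.
That matches the stated 1:16 PM, so the schedule is consistent.

Yes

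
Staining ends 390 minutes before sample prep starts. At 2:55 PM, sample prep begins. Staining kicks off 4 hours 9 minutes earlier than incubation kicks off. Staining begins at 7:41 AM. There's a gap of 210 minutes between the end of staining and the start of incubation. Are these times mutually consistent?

Staining ends at 2:55 PM − 390 min = 8:25 AM.
Incubation starts at 8:25 AM + 210 min = 11:55 AM.
Staining starts at 11:55 AM − 249 min = 7:46 AM.
But staining is also said to start at 7:41 AM — a 5-minute conflict.

No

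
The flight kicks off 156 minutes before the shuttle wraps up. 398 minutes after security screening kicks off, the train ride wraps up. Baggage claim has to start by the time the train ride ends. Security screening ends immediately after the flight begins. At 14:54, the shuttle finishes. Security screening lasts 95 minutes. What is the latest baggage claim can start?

The flight starts at 14:54 − 156 min = 12:18.
So security screening ends at 12:18.
Security screening starts at 12:18 − 95 min = 10:43.
The train ride ends at 10:43 + 398 min = 17:21.
Baggage claim is bounded by the train ride, so the latest it can start is 17:21.

17:21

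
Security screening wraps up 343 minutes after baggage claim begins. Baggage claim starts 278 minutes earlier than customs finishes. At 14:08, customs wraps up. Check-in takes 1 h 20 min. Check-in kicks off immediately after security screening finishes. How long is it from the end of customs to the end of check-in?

2 hours 25 minutes

Baggage claim starts at 14:08 − 278 min = 09:30.
Security screening ends at 09:30 + 343 min = 15:13.
So check-in starts at 15:13.
Check-in ends at 15:13 + 80 min = 16:33.
From 14:08 to 16:33 is 2 hours 25 minutes.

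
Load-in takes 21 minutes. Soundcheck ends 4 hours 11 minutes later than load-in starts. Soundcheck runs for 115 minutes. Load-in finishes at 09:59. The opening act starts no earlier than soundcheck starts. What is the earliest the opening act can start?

Load-in starts at 09:59 − 21 min = 09:38.
Soundcheck ends at 09:38 + 251 min = 13:49.
Soundcheck starts at 13:49 − 115 min = 11:54.
The opening act is bounded by soundcheck, so the earliest it can start is 11:54.

11:54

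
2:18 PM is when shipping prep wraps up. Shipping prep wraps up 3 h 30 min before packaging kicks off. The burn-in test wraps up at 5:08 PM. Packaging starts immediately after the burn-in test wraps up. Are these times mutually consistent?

No

Packaging starts at 5:08 PM.
Shipping prep ends at 5:08 PM − 210 min = 1:38 PM.
But shipping prep is also said to end at 2:18 PM — a 40-minute conflict.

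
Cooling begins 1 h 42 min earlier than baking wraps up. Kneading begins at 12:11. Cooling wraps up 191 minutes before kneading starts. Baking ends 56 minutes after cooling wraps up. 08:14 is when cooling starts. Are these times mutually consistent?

Yes

Cooling ends at 12:11 − 191 min = 09:00.
Baking ends at 09:00 + 56 min = 09:56.
Cooling starts at 09:56 − 102 min = 08:14.
That matches the stated 08:14, so the schedule is consistent.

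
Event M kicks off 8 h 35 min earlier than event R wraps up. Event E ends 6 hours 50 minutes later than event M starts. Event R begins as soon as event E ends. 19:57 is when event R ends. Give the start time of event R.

18:12

Event M starts at 19:57 − 515 min = 11:22.
Event E ends at 11:22 + 410 min = 18:12.
So event R starts at 18:12.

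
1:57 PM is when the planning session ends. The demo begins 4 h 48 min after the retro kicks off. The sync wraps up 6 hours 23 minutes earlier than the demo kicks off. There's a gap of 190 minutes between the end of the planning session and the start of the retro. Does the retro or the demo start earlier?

the retro

The retro starts at 1:57 PM + 190 min = 5:07 PM.
The demo starts at 5:07 PM + 288 min = 9:55 PM.
The retro starts at 5:07 PM and the demo starts at 9:55 PM, so the retro is first.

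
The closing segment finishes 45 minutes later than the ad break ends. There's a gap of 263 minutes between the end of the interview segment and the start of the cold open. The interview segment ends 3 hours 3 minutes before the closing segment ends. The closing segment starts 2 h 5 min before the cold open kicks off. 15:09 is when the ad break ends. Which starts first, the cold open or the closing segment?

The closing segment ends at 15:09 + 45 min = 15:54.
The interview segment ends at 15:54 − 183 min = 12:51.
The cold open starts at 12:51 + 263 min = 17:14.
The closing segment starts at 17:14 − 125 min = 15:09.
The cold open starts at 17:14 and the closing segment starts at 15:09, so the closing segment is first.

the closing segment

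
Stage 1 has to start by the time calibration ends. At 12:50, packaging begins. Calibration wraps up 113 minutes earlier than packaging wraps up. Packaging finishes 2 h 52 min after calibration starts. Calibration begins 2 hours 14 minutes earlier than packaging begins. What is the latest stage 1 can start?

11:35

Calibration starts at 12:50 − 134 min = 10:36.
Packaging ends at 10:36 + 172 min = 13:28.
Calibration ends at 13:28 − 113 min = 11:35.
Stage 1 is bounded by calibration, so the latest it can start is 11:35.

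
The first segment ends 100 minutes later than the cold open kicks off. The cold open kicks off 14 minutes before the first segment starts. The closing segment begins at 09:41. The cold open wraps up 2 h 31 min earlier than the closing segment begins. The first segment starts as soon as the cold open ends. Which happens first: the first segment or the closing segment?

The cold open ends at 09:41 − 151 min = 07:10.
So the first segment starts at 07:10.
The first segment starts at 07:10 and the closing segment starts at 09:41, so the first segment is first.

the first segment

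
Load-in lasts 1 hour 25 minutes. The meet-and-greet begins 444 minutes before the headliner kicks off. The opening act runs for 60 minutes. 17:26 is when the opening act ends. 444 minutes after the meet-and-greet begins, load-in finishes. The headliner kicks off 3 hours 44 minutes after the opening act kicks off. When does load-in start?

The opening act starts at 17:26 − 60 min = 16:26.
The headliner starts at 16:26 + 224 min = 20:10.
The meet-and-greet starts at 20:10 − 444 min = 12:46.
Load-in ends at 12:46 + 444 min = 20:10.
Load-in starts at 20:10 − 85 min = 18:45.

18:45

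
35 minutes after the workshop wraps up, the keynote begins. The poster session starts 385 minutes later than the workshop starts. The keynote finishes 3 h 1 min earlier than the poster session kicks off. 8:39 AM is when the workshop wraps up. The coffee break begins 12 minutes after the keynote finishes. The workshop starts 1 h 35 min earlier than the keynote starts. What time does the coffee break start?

The keynote starts at 8:39 AM + 35 min = 9:14 AM.
The workshop starts at 9:14 AM − 95 min = 7:39 AM.
The poster session starts at 7:39 AM + 385 min = 2:04 PM.
The keynote ends at 2:04 PM − 181 min = 11:03 AM.
The coffee break starts at 11:03 AM + 12 min = 11:15 AM.

11:15 AM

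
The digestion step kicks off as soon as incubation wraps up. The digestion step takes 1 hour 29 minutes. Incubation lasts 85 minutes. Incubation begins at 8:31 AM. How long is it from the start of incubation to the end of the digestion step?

Incubation ends at 8:31 AM + 85 min = 9:56 AM.
So the digestion step starts at 9:56 AM.
The digestion step ends at 9:56 AM + 89 min = 11:25 AM.
From 8:31 AM to 11:25 AM is 174 minutes.

174 minutes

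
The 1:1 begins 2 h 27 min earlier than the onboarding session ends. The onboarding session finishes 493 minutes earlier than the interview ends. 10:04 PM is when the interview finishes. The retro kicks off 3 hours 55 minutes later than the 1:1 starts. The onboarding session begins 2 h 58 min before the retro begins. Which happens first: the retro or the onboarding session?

the onboarding session

The onboarding session ends at 10:04 PM − 493 min = 1:51 PM.
The 1:1 starts at 1:51 PM − 147 min = 11:24 AM.
The retro starts at 11:24 AM + 235 min = 3:19 PM.
The onboarding session starts at 3:19 PM − 178 min = 12:21 PM.
The retro starts at 3:19 PM and the onboarding session starts at 12:21 PM, so the onboarding session is first.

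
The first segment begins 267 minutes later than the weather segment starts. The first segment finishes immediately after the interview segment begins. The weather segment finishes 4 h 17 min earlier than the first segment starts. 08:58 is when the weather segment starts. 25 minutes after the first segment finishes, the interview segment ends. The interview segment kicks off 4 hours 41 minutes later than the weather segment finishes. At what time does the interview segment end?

14:14

The first segment starts at 08:58 + 267 min = 13:25.
The weather segment ends at 13:25 − 257 min = 09:08.
The interview segment starts at 09:08 + 281 min = 13:49.
So the first segment ends at 13:49.
The interview segment ends at 13:49 + 25 min = 14:14.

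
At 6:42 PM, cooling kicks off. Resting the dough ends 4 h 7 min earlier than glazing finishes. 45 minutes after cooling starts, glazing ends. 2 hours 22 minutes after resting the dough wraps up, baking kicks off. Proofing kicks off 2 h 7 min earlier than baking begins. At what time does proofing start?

3:35 PM

Glazing ends at 6:42 PM + 45 min = 7:27 PM.
Resting the dough ends at 7:27 PM − 247 min = 3:20 PM.
Baking starts at 3:20 PM + 142 min = 5:42 PM.
Proofing starts at 5:42 PM − 127 min = 3:35 PM.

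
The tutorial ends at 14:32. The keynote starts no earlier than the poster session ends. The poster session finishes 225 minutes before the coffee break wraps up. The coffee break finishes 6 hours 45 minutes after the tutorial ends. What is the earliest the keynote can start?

17:32

The coffee break ends at 14:32 + 405 min = 21:17.
The poster session ends at 21:17 − 225 min = 17:32.
The keynote is bounded by the poster session, so the earliest it can start is 17:32.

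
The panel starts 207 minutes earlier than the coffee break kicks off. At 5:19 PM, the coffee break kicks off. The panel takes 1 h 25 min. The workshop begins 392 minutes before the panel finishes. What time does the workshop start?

The panel starts at 5:19 PM − 207 min = 1:52 PM.
The panel ends at 1:52 PM + 85 min = 3:17 PM.
The workshop starts at 3:17 PM − 392 min = 8:45 AM.

8:45 AM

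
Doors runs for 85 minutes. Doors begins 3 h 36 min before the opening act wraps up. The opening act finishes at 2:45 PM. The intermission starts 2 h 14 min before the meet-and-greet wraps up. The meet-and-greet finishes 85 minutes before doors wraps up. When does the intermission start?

8:55 AM

Doors starts at 2:45 PM − 216 min = 11:09 AM.
Doors ends at 11:09 AM + 85 min = 12:34 PM.
The meet-and-greet ends at 12:34 PM − 85 min = 11:09 AM.
The intermission starts at 11:09 AM − 134 min = 8:55 AM.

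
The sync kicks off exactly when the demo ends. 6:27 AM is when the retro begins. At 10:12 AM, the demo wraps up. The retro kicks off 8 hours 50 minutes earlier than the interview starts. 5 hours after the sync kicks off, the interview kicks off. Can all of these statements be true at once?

No

The sync starts at 10:12 AM.
The interview starts at 10:12 AM + 300 min = 3:12 PM.
The retro starts at 3:12 PM − 530 min = 6:22 AM.
But the retro is also said to start at 6:27 AM — a 5-minute conflict.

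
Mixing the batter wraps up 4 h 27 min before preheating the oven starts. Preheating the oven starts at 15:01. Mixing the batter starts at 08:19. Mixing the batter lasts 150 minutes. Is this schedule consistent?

No

Mixing the batter ends at 15:01 − 267 min = 10:34.
Mixing the batter starts at 10:34 − 150 min = 08:04.
But mixing the batter is also said to start at 08:19 — a 15-minute conflict.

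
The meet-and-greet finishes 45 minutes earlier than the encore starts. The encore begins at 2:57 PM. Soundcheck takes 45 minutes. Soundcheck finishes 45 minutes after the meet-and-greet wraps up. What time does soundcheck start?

The meet-and-greet ends at 2:57 PM − 45 min = 2:12 PM.
Soundcheck ends at 2:12 PM + 45 min = 2:57 PM.
Soundcheck starts at 2:57 PM − 45 min = 2:12 PM.

2:12 PM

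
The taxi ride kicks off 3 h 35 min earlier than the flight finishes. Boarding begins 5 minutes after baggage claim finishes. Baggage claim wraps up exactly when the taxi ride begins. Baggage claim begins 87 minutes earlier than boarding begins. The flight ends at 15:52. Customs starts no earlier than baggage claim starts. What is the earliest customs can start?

The taxi ride starts at 15:52 − 215 min = 12:17.
So baggage claim ends at 12:17.
Boarding starts at 12:17 + 5 min = 12:22.
Baggage claim starts at 12:22 − 87 min = 10:55.
Customs is bounded by baggage claim, so the earliest it can start is 10:55.

10:55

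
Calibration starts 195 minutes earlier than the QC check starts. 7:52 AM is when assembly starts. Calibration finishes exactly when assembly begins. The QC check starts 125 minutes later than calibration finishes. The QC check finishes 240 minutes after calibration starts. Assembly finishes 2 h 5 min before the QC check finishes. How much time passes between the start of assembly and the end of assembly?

Calibration ends at 7:52 AM.
The QC check starts at 7:52 AM + 125 min = 9:57 AM.
Calibration starts at 9:57 AM − 195 min = 6:42 AM.
The QC check ends at 6:42 AM + 240 min = 10:42 AM.
Assembly ends at 10:42 AM − 125 min = 8:37 AM.
From 7:52 AM to 8:37 AM is 45 minutes.

45 minutes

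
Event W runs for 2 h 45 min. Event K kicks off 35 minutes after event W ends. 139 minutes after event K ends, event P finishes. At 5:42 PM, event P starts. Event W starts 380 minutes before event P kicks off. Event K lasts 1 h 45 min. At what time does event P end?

Event W starts at 5:42 PM − 380 min = 11:22 AM.
Event W ends at 11:22 AM + 165 min = 2:07 PM.
Event K starts at 2:07 PM + 35 min = 2:42 PM.
Event K ends at 2:42 PM + 105 min = 4:27 PM.
Event P ends at 4:27 PM + 139 min = 6:46 PM.

6:46 PM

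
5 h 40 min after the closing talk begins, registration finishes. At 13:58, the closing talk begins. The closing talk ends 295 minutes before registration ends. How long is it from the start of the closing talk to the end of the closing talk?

45 minutes

Registration ends at 13:58 + 340 min = 19:38.
The closing talk ends at 19:38 − 295 min = 14:43.
From 13:58 to 14:43 is 45 minutes.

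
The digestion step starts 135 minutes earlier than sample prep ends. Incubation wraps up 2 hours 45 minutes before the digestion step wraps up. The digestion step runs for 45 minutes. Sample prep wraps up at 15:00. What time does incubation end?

10:45

The digestion step starts at 15:00 − 135 min = 12:45.
The digestion step ends at 12:45 + 45 min = 13:30.
Incubation ends at 13:30 − 165 min = 10:45.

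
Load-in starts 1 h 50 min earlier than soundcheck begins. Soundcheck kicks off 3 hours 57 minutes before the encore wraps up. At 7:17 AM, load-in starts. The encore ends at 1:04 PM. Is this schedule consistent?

Yes

Soundcheck starts at 1:04 PM − 237 min = 9:07 AM.
Load-in starts at 9:07 AM − 110 min = 7:17 AM.
That matches the stated 7:17 AM, so the schedule is consistent.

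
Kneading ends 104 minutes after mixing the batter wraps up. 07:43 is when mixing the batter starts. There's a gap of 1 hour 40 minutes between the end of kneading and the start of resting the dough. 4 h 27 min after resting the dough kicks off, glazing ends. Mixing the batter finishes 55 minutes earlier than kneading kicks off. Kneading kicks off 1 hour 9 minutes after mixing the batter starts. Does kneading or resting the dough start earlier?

kneading

Kneading starts at 07:43 + 69 min = 08:52.
Mixing the batter ends at 08:52 − 55 min = 07:57.
Kneading ends at 07:57 + 104 min = 09:41.
Resting the dough starts at 09:41 + 100 min = 11:21.
Kneading starts at 08:52 and resting the dough starts at 11:21, so kneading is first.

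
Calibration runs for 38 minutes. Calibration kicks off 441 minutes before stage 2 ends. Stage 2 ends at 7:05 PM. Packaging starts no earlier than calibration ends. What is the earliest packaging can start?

12:22 PM

Calibration starts at 7:05 PM − 441 min = 11:44 AM.
Calibration ends at 11:44 AM + 38 min = 12:22 PM.
Packaging is bounded by calibration, so the earliest it can start is 12:22 PM.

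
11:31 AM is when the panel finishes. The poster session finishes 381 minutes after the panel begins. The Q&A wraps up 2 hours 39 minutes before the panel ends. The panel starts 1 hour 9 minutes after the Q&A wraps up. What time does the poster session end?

The Q&A ends at 11:31 AM − 159 min = 8:52 AM.
The panel starts at 8:52 AM + 69 min = 10:01 AM.
The poster session ends at 10:01 AM + 381 min = 4:22 PM.

4:22 PM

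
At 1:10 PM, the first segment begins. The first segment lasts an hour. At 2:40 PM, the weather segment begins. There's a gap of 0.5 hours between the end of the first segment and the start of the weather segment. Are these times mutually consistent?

The first segment ends at 1:10 PM + 60 min = 2:10 PM.
The weather segment starts at 2:10 PM + 30 min = 2:40 PM.
That matches the stated 2:40 PM, so the schedule is consistent.

Yes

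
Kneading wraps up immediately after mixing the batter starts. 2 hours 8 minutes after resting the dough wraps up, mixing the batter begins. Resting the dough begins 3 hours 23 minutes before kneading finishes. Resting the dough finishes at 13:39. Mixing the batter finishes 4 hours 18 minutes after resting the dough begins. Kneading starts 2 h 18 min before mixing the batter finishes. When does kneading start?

Mixing the batter starts at 13:39 + 128 min = 15:47.
So kneading ends at 15:47.
Resting the dough starts at 15:47 − 203 min = 12:24.
Mixing the batter ends at 12:24 + 258 min = 16:42.
Kneading starts at 16:42 − 138 min = 14:24.

14:24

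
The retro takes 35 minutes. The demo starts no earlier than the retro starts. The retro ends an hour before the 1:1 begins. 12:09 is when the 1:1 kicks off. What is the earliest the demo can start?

10:34

The retro ends at 12:09 − 60 min = 11:09.
The retro starts at 11:09 − 35 min = 10:34.
The demo is bounded by the retro, so the earliest it can start is 10:34.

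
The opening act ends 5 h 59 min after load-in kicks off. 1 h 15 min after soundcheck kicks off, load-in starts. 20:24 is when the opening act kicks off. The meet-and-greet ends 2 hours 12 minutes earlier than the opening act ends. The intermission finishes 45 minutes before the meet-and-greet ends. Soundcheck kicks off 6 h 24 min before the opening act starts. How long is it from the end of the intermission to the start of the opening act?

2 h 7 min

Soundcheck starts at 20:24 − 384 min = 14:00.
Load-in starts at 14:00 + 75 min = 15:15.
The opening act ends at 15:15 + 359 min = 21:14.
The meet-and-greet ends at 21:14 − 132 min = 19:02.
The intermission ends at 19:02 − 45 min = 18:17.
From 18:17 to 20:24 is 2 h 7 min.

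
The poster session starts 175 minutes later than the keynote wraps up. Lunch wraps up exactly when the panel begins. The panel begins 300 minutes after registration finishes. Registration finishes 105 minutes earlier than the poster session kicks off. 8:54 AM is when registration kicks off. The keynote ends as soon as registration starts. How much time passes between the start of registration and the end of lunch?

The keynote ends at 8:54 AM.
The poster session starts at 8:54 AM + 175 min = 11:49 AM.
Registration ends at 11:49 AM − 105 min = 10:04 AM.
The panel starts at 10:04 AM + 300 min = 3:04 PM.
So lunch ends at 3:04 PM.
From 8:54 AM to 3:04 PM is 6 h 10 min.

6 h 10 min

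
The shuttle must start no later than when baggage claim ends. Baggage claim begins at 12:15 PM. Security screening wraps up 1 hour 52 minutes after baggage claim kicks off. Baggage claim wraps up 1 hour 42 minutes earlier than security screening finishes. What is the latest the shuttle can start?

12:25 PM

Security screening ends at 12:15 PM + 112 min = 2:07 PM.
Baggage claim ends at 2:07 PM − 102 min = 12:25 PM.
The shuttle is bounded by baggage claim, so the latest it can start is 12:25 PM.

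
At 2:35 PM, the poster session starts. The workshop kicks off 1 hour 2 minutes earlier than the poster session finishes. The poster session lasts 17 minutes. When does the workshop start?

The poster session ends at 2:35 PM + 17 min = 2:52 PM.
The workshop starts at 2:52 PM − 62 min = 1:50 PM.

1:50 PM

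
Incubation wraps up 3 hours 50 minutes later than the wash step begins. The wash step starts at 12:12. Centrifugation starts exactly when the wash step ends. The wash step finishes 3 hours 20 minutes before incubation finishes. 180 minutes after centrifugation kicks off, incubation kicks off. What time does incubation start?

Incubation ends at 12:12 + 230 min = 16:02.
The wash step ends at 16:02 − 200 min = 12:42.
So centrifugation starts at 12:42.
Incubation starts at 12:42 + 180 min = 15:42.

15:42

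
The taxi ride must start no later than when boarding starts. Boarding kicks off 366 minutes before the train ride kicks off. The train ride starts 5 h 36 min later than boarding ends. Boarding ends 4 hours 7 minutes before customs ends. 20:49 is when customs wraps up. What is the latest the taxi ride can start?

16:12

Boarding ends at 20:49 − 247 min = 16:42.
The train ride starts at 16:42 + 336 min = 22:18.
Boarding starts at 22:18 − 366 min = 16:12.
The taxi ride is bounded by boarding, so the latest it can start is 16:12.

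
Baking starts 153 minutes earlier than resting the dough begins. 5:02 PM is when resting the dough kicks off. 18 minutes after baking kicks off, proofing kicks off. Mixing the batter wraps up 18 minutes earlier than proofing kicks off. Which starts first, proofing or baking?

baking

Baking starts at 5:02 PM − 153 min = 2:29 PM.
Proofing starts at 2:29 PM + 18 min = 2:47 PM.
Proofing starts at 2:47 PM and baking starts at 2:29 PM, so baking is first.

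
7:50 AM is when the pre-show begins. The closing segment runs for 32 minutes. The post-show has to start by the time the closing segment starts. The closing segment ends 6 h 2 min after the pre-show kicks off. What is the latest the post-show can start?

1:20 PM

The closing segment ends at 7:50 AM + 362 min = 1:52 PM.
The closing segment starts at 1:52 PM − 32 min = 1:20 PM.
The post-show is bounded by the closing segment, so the latest it can start is 1:20 PM.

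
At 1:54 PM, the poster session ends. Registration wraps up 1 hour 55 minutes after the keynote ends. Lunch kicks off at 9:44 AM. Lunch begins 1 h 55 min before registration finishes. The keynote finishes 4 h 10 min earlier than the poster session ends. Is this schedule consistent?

Yes

The keynote ends at 1:54 PM − 250 min = 9:44 AM.
Registration ends at 9:44 AM + 115 min = 11:39 AM.
Lunch starts at 11:39 AM − 115 min = 9:44 AM.
That matches the stated 9:44 AM, so the schedule is consistent.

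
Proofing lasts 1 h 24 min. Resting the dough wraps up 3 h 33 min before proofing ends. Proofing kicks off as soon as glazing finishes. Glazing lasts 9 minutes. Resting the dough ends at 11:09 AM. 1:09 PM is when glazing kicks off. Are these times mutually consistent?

Yes

Glazing ends at 1:09 PM + 9 min = 1:18 PM.
So proofing starts at 1:18 PM.
Proofing ends at 1:18 PM + 84 min = 2:42 PM.
Resting the dough ends at 2:42 PM − 213 min = 11:09 AM.
That matches the stated 11:09 AM, so the schedule is consistent.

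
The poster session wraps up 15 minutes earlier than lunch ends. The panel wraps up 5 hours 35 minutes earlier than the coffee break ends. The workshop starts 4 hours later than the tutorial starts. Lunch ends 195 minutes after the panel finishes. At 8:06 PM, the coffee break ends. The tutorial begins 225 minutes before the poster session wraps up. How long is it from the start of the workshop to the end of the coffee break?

140 minutes

The panel ends at 8:06 PM − 335 min = 2:31 PM.
Lunch ends at 2:31 PM + 195 min = 5:46 PM.
The poster session ends at 5:46 PM − 15 min = 5:31 PM.
The tutorial starts at 5:31 PM − 225 min = 1:46 PM.
The workshop starts at 1:46 PM + 240 min = 5:46 PM.
From 5:46 PM to 8:06 PM is 140 minutes.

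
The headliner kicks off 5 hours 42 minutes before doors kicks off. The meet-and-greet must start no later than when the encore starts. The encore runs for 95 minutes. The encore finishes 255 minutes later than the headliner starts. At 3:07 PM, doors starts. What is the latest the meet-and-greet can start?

The headliner starts at 3:07 PM − 342 min = 9:25 AM.
The encore ends at 9:25 AM + 255 min = 1:40 PM.
The encore starts at 1:40 PM − 95 min = 12:05 PM.
The meet-and-greet is bounded by the encore, so the latest it can start is 12:05 PM.

12:05 PM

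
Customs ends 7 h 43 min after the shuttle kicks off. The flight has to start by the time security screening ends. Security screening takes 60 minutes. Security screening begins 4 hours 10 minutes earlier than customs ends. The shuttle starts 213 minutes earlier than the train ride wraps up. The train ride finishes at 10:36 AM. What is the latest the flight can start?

The shuttle starts at 10:36 AM − 213 min = 7:03 AM.
Customs ends at 7:03 AM + 463 min = 2:46 PM.
Security screening starts at 2:46 PM − 250 min = 10:36 AM.
Security screening ends at 10:36 AM + 60 min = 11:36 AM.
The flight is bounded by security screening, so the latest it can start is 11:36 AM.

11:36 AM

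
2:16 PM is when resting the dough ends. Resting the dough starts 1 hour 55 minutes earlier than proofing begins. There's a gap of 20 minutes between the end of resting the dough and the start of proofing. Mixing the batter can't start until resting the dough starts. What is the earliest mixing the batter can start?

Proofing starts at 2:16 PM + 20 min = 2:36 PM.
Resting the dough starts at 2:36 PM − 115 min = 12:41 PM.
Mixing the batter is bounded by resting the dough, so the earliest it can start is 12:41 PM.

12:41 PM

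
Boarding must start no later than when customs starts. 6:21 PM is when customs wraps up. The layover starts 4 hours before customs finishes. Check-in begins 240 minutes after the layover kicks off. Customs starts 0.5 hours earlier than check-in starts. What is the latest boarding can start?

5:51 PM

The layover starts at 6:21 PM − 240 min = 2:21 PM.
Check-in starts at 2:21 PM + 240 min = 6:21 PM.
Customs starts at 6:21 PM − 30 min = 5:51 PM.
Boarding is bounded by customs, so the latest it can start is 5:51 PM.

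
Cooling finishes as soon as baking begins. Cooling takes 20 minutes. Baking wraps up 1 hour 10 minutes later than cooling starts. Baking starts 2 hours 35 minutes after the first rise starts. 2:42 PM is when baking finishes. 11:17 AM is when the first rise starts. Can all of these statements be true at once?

Baking starts at 11:17 AM + 155 min = 1:52 PM.
So cooling ends at 1:52 PM.
Cooling starts at 1:52 PM − 20 min = 1:32 PM.
Baking ends at 1:32 PM + 70 min = 2:42 PM.
That matches the stated 2:42 PM, so the schedule is consistent.

Yes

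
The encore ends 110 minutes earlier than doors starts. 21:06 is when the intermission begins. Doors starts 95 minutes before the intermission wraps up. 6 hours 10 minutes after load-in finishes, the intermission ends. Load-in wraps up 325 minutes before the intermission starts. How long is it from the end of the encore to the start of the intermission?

Load-in ends at 21:06 − 325 min = 15:41.
The intermission ends at 15:41 + 370 min = 21:51.
Doors starts at 21:51 − 95 min = 20:16.
The encore ends at 20:16 − 110 min = 18:26.
From 18:26 to 21:06 is 2 hours 40 minutes.

2 hours 40 minutes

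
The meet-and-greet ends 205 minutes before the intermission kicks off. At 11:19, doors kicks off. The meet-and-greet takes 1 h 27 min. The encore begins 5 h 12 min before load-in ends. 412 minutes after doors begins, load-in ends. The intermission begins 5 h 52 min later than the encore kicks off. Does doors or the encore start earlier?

doors

Load-in ends at 11:19 + 412 min = 18:11.
The encore starts at 18:11 − 312 min = 12:59.
Doors starts at 11:19 and the encore starts at 12:59, so doors is first.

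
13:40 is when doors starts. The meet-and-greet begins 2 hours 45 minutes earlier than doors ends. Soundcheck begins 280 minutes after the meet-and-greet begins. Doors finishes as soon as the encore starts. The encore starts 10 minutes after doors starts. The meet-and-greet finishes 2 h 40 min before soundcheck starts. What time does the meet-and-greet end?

13:05

The encore starts at 13:40 + 10 min = 13:50.
So doors ends at 13:50.
The meet-and-greet starts at 13:50 − 165 min = 11:05.
Soundcheck starts at 11:05 + 280 min = 15:45.
The meet-and-greet ends at 15:45 − 160 min = 13:05.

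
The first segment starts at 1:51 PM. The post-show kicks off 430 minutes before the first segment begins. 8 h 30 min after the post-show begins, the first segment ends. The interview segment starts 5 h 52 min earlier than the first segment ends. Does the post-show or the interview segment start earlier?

the post-show

The post-show starts at 1:51 PM − 430 min = 6:41 AM.
The first segment ends at 6:41 AM + 510 min = 3:11 PM.
The interview segment starts at 3:11 PM − 352 min = 9:19 AM.
The post-show starts at 6:41 AM and the interview segment starts at 9:19 AM, so the post-show is first.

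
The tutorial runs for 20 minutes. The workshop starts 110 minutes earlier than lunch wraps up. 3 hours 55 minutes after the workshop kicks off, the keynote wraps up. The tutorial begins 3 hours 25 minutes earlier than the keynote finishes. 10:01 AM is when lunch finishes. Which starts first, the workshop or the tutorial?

The workshop starts at 10:01 AM − 110 min = 8:11 AM.
The keynote ends at 8:11 AM + 235 min = 12:06 PM.
The tutorial starts at 12:06 PM − 205 min = 8:41 AM.
The workshop starts at 8:11 AM and the tutorial starts at 8:41 AM, so the workshop is first.

the workshop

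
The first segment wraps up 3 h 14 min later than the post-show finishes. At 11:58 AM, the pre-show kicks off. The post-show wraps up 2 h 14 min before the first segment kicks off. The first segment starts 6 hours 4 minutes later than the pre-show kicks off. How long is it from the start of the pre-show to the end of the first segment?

7 hours 4 minutes

The first segment starts at 11:58 AM + 364 min = 6:02 PM.
The post-show ends at 6:02 PM − 134 min = 3:48 PM.
The first segment ends at 3:48 PM + 194 min = 7:02 PM.
From 11:58 AM to 7:02 PM is 7 hours 4 minutes.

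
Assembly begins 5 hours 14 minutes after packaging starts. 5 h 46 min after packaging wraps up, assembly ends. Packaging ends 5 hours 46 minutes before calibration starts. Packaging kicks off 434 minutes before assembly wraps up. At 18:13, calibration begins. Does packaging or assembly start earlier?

packaging

Packaging ends at 18:13 − 346 min = 12:27.
Assembly ends at 12:27 + 346 min = 18:13.
Packaging starts at 18:13 − 434 min = 10:59.
Assembly starts at 10:59 + 314 min = 16:13.
Packaging starts at 10:59 and assembly starts at 16:13, so packaging is first.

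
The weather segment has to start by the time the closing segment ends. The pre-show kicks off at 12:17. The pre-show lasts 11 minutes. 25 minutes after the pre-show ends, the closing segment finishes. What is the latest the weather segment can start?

12:53

The pre-show ends at 12:17 + 11 min = 12:28.
The closing segment ends at 12:28 + 25 min = 12:53.
The weather segment is bounded by the closing segment, so the latest it can start is 12:53.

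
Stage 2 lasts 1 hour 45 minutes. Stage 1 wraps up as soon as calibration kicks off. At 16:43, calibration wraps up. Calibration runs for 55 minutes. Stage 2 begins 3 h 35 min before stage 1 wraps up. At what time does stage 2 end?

Calibration starts at 16:43 − 55 min = 15:48.
So stage 1 ends at 15:48.
Stage 2 starts at 15:48 − 215 min = 12:13.
Stage 2 ends at 12:13 + 105 min = 13:58.

13:58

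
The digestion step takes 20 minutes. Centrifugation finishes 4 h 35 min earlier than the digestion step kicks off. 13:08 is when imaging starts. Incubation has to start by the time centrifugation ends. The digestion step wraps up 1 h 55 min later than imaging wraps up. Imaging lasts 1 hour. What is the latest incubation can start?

11:08

Imaging ends at 13:08 + 60 min = 14:08.
The digestion step ends at 14:08 + 115 min = 16:03.
The digestion step starts at 16:03 − 20 min = 15:43.
Centrifugation ends at 15:43 − 275 min = 11:08.
Incubation is bounded by centrifugation, so the latest it can start is 11:08.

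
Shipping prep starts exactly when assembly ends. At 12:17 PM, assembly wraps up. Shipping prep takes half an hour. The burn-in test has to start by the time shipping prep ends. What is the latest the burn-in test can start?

12:47 PM

Shipping prep starts at 12:17 PM.
Shipping prep ends at 12:17 PM + 30 min = 12:47 PM.
The burn-in test is bounded by shipping prep, so the latest it can start is 12:47 PM.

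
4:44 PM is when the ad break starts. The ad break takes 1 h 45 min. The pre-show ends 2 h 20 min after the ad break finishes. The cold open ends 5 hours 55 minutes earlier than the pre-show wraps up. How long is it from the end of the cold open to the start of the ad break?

The ad break ends at 4:44 PM + 105 min = 6:29 PM.
The pre-show ends at 6:29 PM + 140 min = 8:49 PM.
The cold open ends at 8:49 PM − 355 min = 2:54 PM.
From 2:54 PM to 4:44 PM is 1 h 50 min.

1 h 50 min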